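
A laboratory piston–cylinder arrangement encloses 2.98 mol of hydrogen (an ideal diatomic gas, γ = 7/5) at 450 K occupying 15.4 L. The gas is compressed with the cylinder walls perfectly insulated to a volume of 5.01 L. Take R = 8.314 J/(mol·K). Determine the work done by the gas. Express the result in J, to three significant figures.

Adiabatic: TV^(γ−1) = const with γ = 7/5.
T₂ = T₁ (V₁/V₂)^(γ−1) = 450 × (15.4/5.01)^0.4 = 450 × 1.567 = 705.2 K.
W_by = nCᵥ(T₁ − T₂) = (2.98)(20.79)(450 − 705.2) = -15804 J.

W ≈ -15800 J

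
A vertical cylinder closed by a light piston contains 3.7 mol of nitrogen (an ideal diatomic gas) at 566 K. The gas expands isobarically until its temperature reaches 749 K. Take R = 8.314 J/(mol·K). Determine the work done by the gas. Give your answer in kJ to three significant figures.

W ≈ 5.63 kJ

Isobaric: W = P ΔV = nR ΔT.
W = (3.7)(8.314)(749 − 566) = 5629 J.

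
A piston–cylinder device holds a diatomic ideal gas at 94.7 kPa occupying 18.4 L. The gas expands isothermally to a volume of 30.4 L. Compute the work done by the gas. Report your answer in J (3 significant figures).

W ≈ 875 J

Isothermal: W = nRT ln(V₂/V₁) = P₁V₁ ln(V₂/V₁).
P₁V₁ = (94.7 kPa)(18.4 L) = 1742 J.
W = 1742 × ln(30.4/18.4) = 1742 × 0.5021
W_by_gas = 874.9 J.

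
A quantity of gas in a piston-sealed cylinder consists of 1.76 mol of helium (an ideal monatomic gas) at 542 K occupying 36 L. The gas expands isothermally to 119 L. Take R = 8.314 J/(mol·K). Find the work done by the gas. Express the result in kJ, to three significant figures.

W ≈ 9.48 kJ

Isothermal: W = nRT ln(V₂/V₁).
W = (1.76)(8.314)(542) × ln(119/36)
  = 7931 × 1.196
W_by_gas = 9482 J.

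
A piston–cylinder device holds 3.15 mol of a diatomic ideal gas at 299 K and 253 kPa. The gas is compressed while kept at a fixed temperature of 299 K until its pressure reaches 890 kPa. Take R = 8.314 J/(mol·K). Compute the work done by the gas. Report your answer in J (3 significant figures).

W ≈ -9850 J

Isothermal process: W = nRT ln(V₂/V₁) = nRT ln(P₁/P₂).
W = (3.15)(8.314)(299) × ln(253/890)
  = 7831 × ln(0.2843) = 7831 × -1.258
W_by_gas = -9850 J.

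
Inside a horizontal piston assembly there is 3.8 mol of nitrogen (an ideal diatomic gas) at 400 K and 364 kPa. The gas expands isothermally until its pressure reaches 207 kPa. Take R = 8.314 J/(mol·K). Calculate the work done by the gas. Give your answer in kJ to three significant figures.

W ≈ 7.13 kJ

Isothermal process: W = nRT ln(V₂/V₁) = nRT ln(P₁/P₂).
W = (3.8)(8.314)(400) × ln(364/207)
  = 12637 × ln(1.758) = 12637 × 0.5644
W_by_gas = 7133 J.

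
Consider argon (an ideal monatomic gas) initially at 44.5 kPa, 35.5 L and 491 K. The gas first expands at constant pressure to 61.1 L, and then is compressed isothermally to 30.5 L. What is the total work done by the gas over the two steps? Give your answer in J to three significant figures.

W_total ≈ -750 J

Step 1 (isobaric): W = PΔV = (44.5 kPa)(61.1 − 35.5 L) = 1139 J.
After step 1: P = 44.5 kPa, V = 61.1 L, T = 845.1 K.
Step 2 (isothermal): W = P₁V₁ ln(V₂/V₁) = (2719) ln(30.5/61.1) = -1889 J.
W_total = 1139 − 1889 = -749.9 J.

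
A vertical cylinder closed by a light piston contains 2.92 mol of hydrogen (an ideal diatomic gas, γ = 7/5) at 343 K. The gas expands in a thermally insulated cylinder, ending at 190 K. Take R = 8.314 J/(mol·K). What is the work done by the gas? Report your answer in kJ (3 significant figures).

Adiabatic ⇒ Q = 0, so W_by = −ΔU = nCᵥ(T₁ − T₂).
Cᵥ = 5R/2 = 20.79 J/(mol·K).
W = (2.92)(20.79)(343 − 190) = 9286 J.

W ≈ 9.29 kJ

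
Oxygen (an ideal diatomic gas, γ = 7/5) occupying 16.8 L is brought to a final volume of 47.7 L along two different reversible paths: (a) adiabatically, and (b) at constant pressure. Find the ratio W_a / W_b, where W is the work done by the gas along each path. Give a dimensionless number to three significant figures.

W_a / W_b ≈ 0.464

Path (a) adiabatic: W = P₁V₁(1 − (V₁/V₂)^(γ−1))/(γ−1) → W_a/(P₁V₁) = 0.8531.
Path (b) isobaric: W = P₁(V₂ − V₁) → W_b/(P₁V₁) = 1.839.
W_a / W_b = 0.8531 / 1.839 = 0.4638.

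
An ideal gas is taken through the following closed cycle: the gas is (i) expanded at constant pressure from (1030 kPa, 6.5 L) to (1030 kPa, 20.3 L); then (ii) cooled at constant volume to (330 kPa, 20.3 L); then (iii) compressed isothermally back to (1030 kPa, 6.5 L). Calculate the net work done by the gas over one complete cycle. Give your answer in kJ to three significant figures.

W_net ≈ 6.59 kJ

Leg (i): W = PΔV = (1030)(20.3 − 6.5) = 14214 J.
Leg (ii): W = 0.
Leg (iii): W = PᵢVᵢ ln(V_f/Vᵢ) = (6699) ln(6.5/20.3) = -7629 J.
W_net = 14214 − 7629 = 6585 J.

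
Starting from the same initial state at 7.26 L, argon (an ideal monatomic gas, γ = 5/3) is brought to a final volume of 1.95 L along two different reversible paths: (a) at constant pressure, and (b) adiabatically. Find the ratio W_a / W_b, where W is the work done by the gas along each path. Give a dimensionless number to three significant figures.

W_a / W_b ≈ 0.348

Path (a) isobaric: W = P₁(V₂ − V₁) → W_a/(P₁V₁) = -0.7314.
Path (b) adiabatic: W = P₁V₁(1 − (V₁/V₂)^(γ−1))/(γ−1) → W_b/(P₁V₁) = -2.103.
W_a / W_b = -0.7314 / -2.103 = 0.3478.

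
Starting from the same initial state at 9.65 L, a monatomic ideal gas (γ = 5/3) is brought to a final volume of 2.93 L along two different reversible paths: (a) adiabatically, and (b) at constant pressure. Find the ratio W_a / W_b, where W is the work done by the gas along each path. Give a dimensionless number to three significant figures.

W_a / W_b ≈ 2.61

Path (a) adiabatic: W = P₁V₁(1 − (V₁/V₂)^(γ−1))/(γ−1) → W_a/(P₁V₁) = -1.82.
Path (b) isobaric: W = P₁(V₂ − V₁) → W_b/(P₁V₁) = -0.6964.
W_a / W_b = -1.82 / -0.6964 = 2.614.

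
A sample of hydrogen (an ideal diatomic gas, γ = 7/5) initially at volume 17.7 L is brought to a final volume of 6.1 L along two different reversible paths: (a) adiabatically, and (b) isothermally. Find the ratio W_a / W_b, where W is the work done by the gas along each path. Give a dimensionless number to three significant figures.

Path (a) adiabatic: W = P₁V₁(1 − (V₁/V₂)^(γ−1))/(γ−1) → W_a/(P₁V₁) = -1.328.
Path (b) isothermal: W = P₁V₁ ln(V₂/V₁) → W_b/(P₁V₁) = -1.065.
W_a / W_b = -1.328 / -1.065 = 1.247.

W_a / W_b ≈ 1.25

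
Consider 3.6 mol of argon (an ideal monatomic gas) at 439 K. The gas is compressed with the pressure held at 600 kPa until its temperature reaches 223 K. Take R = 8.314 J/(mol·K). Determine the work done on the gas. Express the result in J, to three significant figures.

W ≈ 6460 J

Isobaric: W = P ΔV = nR ΔT.
W = (3.6)(8.314)(223 − 439) = -6465 J.
Work on gas = −W_by = 6465 J.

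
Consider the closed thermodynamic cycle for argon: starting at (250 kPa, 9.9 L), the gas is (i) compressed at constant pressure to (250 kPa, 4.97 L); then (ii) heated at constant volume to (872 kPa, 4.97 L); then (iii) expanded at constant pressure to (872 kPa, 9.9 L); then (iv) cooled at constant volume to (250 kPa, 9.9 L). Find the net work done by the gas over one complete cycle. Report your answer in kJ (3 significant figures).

W_net ≈ 3.07 kJ

Constant-volume legs do no work.
W(i) = (250)(4.97 − 9.9) = -1233 J; W(iii) = (872)(9.9 − 4.97) = 4299 J.
W_net = -1233 + 4299 = 3066 J (the clockwise enclosed area).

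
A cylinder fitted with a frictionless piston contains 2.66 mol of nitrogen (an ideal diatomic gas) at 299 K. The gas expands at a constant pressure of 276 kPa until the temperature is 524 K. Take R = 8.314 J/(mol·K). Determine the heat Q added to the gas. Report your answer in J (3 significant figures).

Isobaric: W = nRΔT = (2.66)(8.314)(225) = 4976 J.
ΔU = nCᵥΔT with Cᵥ = 5R/2: ΔU = (2.66)(20.79)(225) = 12440 J.
Q = ΔU + W = 12440 + 4976 = 17416 J.

Q ≈ 17400 J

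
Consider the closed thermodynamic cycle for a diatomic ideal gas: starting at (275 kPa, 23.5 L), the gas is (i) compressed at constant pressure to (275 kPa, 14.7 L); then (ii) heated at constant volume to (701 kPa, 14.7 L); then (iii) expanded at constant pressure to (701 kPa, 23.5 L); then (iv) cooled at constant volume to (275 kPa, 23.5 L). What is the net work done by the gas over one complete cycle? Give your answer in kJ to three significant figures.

Constant-volume legs do no work.
W(i) = (275)(14.7 − 23.5) = -2420 J; W(iii) = (701)(23.5 − 14.7) = 6169 J.
W_net = -2420 + 6169 = 3749 J (the clockwise enclosed area).

W_net ≈ 3.75 kJ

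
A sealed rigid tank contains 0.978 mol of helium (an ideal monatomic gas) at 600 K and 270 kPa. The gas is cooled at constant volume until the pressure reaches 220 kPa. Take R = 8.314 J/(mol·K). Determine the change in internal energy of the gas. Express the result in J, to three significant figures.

ΔU ≈ -1360 J

Constant volume ⇒ W = 0, so Q = ΔU = nCᵥΔT with Cᵥ = 3R/2 = 12.47 J/(mol·K).
At constant V, T₂/T₁ = P₂/P₁ ⇒ ΔT = T₁(P₂/P₁ − 1) = 600·(220/270 − 1) = -111.1 K.
ΔU = (0.978)(12.47)(-111.1) = -1355 J.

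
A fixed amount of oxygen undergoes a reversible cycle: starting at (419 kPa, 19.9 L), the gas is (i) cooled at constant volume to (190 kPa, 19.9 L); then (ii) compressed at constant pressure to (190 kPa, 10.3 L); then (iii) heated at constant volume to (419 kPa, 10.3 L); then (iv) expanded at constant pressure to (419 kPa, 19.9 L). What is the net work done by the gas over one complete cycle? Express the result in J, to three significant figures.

Constant-volume legs do no work.
W(ii) = (190)(10.3 − 19.9) = -1824 J; W(iv) = (419)(19.9 − 10.3) = 4022 J.
W_net = -1824 + 4022 = 2198 J (the clockwise enclosed area).

W_net ≈ 2200 J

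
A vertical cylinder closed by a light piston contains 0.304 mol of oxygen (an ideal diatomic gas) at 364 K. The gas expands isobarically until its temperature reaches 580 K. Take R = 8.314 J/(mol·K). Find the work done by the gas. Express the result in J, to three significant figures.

Isobaric: W = P ΔV = nR ΔT.
W = (0.304)(8.314)(580 − 364) = 545.9 J.

W ≈ 546 J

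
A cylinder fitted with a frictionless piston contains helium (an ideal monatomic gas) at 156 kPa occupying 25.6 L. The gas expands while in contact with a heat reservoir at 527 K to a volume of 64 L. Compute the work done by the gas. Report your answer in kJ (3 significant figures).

W ≈ 3.66 kJ

Isothermal: W = nRT ln(V₂/V₁) = P₁V₁ ln(V₂/V₁).
P₁V₁ = (156 kPa)(25.6 L) = 3994 J.
W = 3994 × ln(64/25.6) = 3994 × 0.9163
W_by_gas = 3659 J.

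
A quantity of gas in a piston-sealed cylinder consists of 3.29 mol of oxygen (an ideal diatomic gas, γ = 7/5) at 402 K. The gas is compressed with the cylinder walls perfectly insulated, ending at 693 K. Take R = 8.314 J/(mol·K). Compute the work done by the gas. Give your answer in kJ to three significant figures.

W ≈ -19.9 kJ

Adiabatic ⇒ Q = 0, so W_by = −ΔU = nCᵥ(T₁ − T₂).
Cᵥ = 5R/2 = 20.79 J/(mol·K).
W = (3.29)(20.79)(402 − 693) = -19899 J.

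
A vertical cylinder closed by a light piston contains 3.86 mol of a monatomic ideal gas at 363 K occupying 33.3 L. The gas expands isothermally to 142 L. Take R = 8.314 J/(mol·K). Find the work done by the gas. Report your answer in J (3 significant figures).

W ≈ 16900 J

Isothermal: W = nRT ln(V₂/V₁).
W = (3.86)(8.314)(363) × ln(142/33.3)
  = 11649 × 1.45
W_by_gas = 16895 J.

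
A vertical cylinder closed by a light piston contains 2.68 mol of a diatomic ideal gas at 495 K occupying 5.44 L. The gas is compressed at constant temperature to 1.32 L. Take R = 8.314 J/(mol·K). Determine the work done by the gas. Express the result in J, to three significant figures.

W ≈ -15600 J

Isothermal: W = nRT ln(V₂/V₁).
W = (2.68)(8.314)(495) × ln(1.32/5.44)
  = 11029 × -1.416
W_by_gas = -15619 J.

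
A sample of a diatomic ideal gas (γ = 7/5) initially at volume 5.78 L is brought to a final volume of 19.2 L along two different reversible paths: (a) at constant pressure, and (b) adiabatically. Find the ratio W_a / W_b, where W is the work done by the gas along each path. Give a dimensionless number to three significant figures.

Path (a) isobaric: W = P₁(V₂ − V₁) → W_a/(P₁V₁) = 2.322.
Path (b) adiabatic: W = P₁V₁(1 − (V₁/V₂)^(γ−1))/(γ−1) → W_b/(P₁V₁) = 0.9534.
W_a / W_b = 2.322 / 0.9534 = 2.435.

W_a / W_b ≈ 2.44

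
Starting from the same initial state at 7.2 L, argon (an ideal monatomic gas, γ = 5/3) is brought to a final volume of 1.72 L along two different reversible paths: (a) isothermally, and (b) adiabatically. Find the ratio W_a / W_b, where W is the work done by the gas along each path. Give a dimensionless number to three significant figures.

Path (a) isothermal: W = P₁V₁ ln(V₂/V₁) → W_a/(P₁V₁) = -1.432.
Path (b) adiabatic: W = P₁V₁(1 − (V₁/V₂)^(γ−1))/(γ−1) → W_b/(P₁V₁) = -2.396.
W_a / W_b = -1.432 / -2.396 = 0.5975.

W_a / W_b ≈ 0.598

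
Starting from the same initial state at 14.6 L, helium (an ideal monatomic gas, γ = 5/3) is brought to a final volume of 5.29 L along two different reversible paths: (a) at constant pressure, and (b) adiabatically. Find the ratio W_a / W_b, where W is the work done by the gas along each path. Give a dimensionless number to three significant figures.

Path (a) isobaric: W = P₁(V₂ − V₁) → W_a/(P₁V₁) = -0.6377.
Path (b) adiabatic: W = P₁V₁(1 − (V₁/V₂)^(γ−1))/(γ−1) → W_b/(P₁V₁) = -1.451.
W_a / W_b = -0.6377 / -1.451 = 0.4394.

W_a / W_b ≈ 0.439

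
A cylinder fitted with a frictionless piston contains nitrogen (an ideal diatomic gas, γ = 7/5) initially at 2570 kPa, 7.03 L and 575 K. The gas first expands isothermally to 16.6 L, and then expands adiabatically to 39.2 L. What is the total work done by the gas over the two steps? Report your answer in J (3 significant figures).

Step 1 (isothermal): W = P₁V₁ ln(V₂/V₁) = (18067) ln(16.6/7.03) = 15524 J.
After step 1: P = 1088 kPa, V = 16.6 L, T = 575 K.
Step 2 (adiabatic): W = (P₁V₁ − P₂V₂)/(γ−1) = (18067 − 12812)/0.4 = 13138 J.
W_total = 15524 + 13138 = 28661 J.

W_total ≈ 28700 J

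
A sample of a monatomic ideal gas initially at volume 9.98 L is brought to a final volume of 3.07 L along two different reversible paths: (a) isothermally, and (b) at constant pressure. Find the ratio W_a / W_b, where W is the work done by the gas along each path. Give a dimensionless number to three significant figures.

Path (a) isothermal: W = P₁V₁ ln(V₂/V₁) → W_a/(P₁V₁) = -1.179.
Path (b) isobaric: W = P₁(V₂ − V₁) → W_b/(P₁V₁) = -0.6924.
W_a / W_b = -1.179 / -0.6924 = 1.703.

W_a / W_b ≈ 1.70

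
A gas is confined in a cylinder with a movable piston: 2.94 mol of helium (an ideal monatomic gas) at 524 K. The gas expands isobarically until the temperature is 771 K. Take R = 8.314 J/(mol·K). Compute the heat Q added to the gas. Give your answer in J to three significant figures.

Q ≈ 15100 J

Isobaric: W = nRΔT = (2.94)(8.314)(247) = 6037 J.
ΔU = nCᵥΔT with Cᵥ = 3R/2: ΔU = (2.94)(12.47)(247) = 9056 J.
Q = ΔU + W = 9056 + 6037 = 15094 J.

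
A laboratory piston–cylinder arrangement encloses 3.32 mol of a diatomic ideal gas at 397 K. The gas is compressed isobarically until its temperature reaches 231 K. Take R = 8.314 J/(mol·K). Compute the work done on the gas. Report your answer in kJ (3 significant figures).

Isobaric: W = P ΔV = nR ΔT.
W = (3.32)(8.314)(231 − 397) = -4582 J.
Work on gas = −W_by = 4582 J.

W ≈ 4.58 kJ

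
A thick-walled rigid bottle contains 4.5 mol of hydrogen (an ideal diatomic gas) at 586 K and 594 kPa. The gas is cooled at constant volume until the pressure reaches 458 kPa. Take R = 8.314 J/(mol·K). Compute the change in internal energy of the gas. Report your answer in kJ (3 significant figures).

Constant volume ⇒ W = 0, so Q = ΔU = nCᵥΔT with Cᵥ = 5R/2 = 20.79 J/(mol·K).
At constant V, T₂/T₁ = P₂/P₁ ⇒ ΔT = T₁(P₂/P₁ − 1) = 586·(458/594 − 1) = -134.2 K.
ΔU = (4.5)(20.79)(-134.2) = -12549 J.

ΔU ≈ -12.5 kJ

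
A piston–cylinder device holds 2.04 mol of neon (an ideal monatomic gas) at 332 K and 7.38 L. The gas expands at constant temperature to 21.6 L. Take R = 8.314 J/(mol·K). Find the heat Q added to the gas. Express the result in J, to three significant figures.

Q ≈ 6050 J

Isothermal ⇒ ΔU = 0, so Q = W = nRT ln(V₂/V₁).
Q = (2.04)(8.314)(332) ln(21.6/7.38) = 5631 × 1.074 = 6047 J.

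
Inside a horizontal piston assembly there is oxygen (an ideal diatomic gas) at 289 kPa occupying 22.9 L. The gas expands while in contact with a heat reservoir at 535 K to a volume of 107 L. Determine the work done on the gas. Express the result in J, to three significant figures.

Isothermal: W = nRT ln(V₂/V₁) = P₁V₁ ln(V₂/V₁).
P₁V₁ = (289 kPa)(22.9 L) = 6618 J.
W = 6618 × ln(107/22.9) = 6618 × 1.542
W_by_gas = 10203 J; work on gas = −W_by = -10203 J.

W ≈ -10200 J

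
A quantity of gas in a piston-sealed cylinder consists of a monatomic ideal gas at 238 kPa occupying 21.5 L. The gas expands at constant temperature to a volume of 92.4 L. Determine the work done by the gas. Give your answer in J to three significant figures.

Isothermal: W = nRT ln(V₂/V₁) = P₁V₁ ln(V₂/V₁).
P₁V₁ = (238 kPa)(21.5 L) = 5117 J.
W = 5117 × ln(92.4/21.5) = 5117 × 1.458
W_by_gas = 7461 J.

W ≈ 7460 J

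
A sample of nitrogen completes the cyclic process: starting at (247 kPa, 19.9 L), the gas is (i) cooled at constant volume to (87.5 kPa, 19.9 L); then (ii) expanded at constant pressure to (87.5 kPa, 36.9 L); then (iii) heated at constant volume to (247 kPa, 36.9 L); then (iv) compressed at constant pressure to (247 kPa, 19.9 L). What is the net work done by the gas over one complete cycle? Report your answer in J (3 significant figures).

W_net ≈ -2710 J

Constant-volume legs do no work.
W(ii) = (87.5)(36.9 − 19.9) = 1488 J; W(iv) = (247)(19.9 − 36.9) = -4199 J.
W_net = 1488 − 4199 = -2712 J (the counter-clockwise enclosed area).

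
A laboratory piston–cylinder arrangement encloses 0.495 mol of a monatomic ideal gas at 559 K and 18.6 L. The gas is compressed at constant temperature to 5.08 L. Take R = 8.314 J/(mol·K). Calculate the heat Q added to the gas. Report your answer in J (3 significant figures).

Q ≈ -2990 J

Isothermal ⇒ ΔU = 0, so Q = W = nRT ln(V₂/V₁).
Q = (0.495)(8.314)(559) ln(5.08/18.6) = 2301 × -1.298 = -2986 J.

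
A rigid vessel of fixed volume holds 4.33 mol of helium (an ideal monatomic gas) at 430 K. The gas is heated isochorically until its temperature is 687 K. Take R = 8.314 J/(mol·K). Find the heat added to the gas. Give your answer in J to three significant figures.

Constant volume ⇒ W = 0, so Q = ΔU = nCᵥΔT with Cᵥ = 3R/2 = 12.47 J/(mol·K).
ΔU = (4.33)(12.47)(687 − 430) = 13878 J.

Q ≈ 13900 J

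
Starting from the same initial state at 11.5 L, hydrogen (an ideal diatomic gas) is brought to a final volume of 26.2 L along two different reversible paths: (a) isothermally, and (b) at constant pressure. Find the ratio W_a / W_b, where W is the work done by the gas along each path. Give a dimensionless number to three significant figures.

W_a / W_b ≈ 0.644

Path (a) isothermal: W = P₁V₁ ln(V₂/V₁) → W_a/(P₁V₁) = 0.8234.
Path (b) isobaric: W = P₁(V₂ − V₁) → W_b/(P₁V₁) = 1.278.
W_a / W_b = 0.8234 / 1.278 = 0.6442.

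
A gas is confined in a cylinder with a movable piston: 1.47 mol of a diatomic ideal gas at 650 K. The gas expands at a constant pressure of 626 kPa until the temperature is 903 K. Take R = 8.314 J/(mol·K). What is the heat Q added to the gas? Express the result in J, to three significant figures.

Q ≈ 10800 J

Isobaric: W = nRΔT = (1.47)(8.314)(253) = 3092 J.
ΔU = nCᵥΔT with Cᵥ = 5R/2: ΔU = (1.47)(20.79)(253) = 7730 J.
Q = ΔU + W = 7730 + 3092 = 10822 J.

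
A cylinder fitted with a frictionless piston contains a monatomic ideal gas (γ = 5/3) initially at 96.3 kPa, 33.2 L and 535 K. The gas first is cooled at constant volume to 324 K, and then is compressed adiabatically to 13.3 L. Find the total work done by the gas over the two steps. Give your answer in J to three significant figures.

W_total ≈ -2440 J

Step 1 (isochoric): W = 0 (constant volume).
After step 1: P = 58.32 kPa (V unchanged).
Step 2 (adiabatic): W = (P₁V₁ − P₂V₂)/(γ−1) = (1936 − 3563)/0.667 = -2440 J.
W_total = 0 − 2440 = -2440 J.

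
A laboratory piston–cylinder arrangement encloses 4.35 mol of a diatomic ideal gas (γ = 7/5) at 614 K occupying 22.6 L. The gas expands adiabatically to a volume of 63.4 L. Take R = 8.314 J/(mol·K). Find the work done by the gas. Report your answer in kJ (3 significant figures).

W ≈ 18.8 kJ

Adiabatic: TV^(γ−1) = const with γ = 7/5.
T₂ = T₁ (V₁/V₂)^(γ−1) = 614 × (22.6/63.4)^0.4 = 614 × 0.6619 = 406.4 K.
W_by = nCᵥ(T₁ − T₂) = (4.35)(20.79)(614 − 406.4) = 18768 J.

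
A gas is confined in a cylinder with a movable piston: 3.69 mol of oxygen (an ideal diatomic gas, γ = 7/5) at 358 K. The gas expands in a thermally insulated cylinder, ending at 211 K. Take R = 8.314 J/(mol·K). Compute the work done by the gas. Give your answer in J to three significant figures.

Adiabatic ⇒ Q = 0, so W_by = −ΔU = nCᵥ(T₁ − T₂).
Cᵥ = 5R/2 = 20.79 J/(mol·K).
W = (3.69)(20.79)(358 − 211) = 11274 J.

W ≈ 11300 J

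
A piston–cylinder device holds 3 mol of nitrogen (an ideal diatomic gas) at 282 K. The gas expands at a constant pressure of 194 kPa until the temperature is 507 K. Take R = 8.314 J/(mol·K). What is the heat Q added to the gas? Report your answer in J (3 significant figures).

Q ≈ 19600 J

Isobaric: W = nRΔT = (3)(8.314)(225) = 5612 J.
ΔU = nCᵥΔT with Cᵥ = 5R/2: ΔU = (3)(20.79)(225) = 14030 J.
Q = ΔU + W = 14030 + 5612 = 19642 J.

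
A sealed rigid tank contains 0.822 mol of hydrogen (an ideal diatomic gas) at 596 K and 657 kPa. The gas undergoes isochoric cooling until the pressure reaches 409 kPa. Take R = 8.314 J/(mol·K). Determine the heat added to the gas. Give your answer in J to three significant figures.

Q ≈ -3840 J

Constant volume ⇒ W = 0, so Q = ΔU = nCᵥΔT with Cᵥ = 5R/2 = 20.79 J/(mol·K).
At constant V, T₂/T₁ = P₂/P₁ ⇒ ΔT = T₁(P₂/P₁ − 1) = 596·(409/657 − 1) = -225 K.
ΔU = (0.822)(20.79)(-225) = -3844 J.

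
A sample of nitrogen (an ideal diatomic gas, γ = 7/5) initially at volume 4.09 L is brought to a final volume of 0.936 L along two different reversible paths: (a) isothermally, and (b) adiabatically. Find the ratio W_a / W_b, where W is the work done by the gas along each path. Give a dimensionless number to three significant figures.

W_a / W_b ≈ 0.734

Path (a) isothermal: W = P₁V₁ ln(V₂/V₁) → W_a/(P₁V₁) = -1.475.
Path (b) adiabatic: W = P₁V₁(1 − (V₁/V₂)^(γ−1))/(γ−1) → W_b/(P₁V₁) = -2.009.
W_a / W_b = -1.475 / -2.009 = 0.7339.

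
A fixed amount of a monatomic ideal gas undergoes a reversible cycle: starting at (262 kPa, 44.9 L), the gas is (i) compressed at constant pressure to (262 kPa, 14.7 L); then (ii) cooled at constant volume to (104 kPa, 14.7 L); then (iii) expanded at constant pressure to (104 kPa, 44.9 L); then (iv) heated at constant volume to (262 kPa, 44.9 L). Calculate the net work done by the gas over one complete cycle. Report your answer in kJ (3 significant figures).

W_net ≈ -4.77 kJ

Constant-volume legs do no work.
W(i) = (262)(14.7 − 44.9) = -7912 J; W(iii) = (104)(44.9 − 14.7) = 3141 J.
W_net = -7912 + 3141 = -4772 J (the counter-clockwise enclosed area).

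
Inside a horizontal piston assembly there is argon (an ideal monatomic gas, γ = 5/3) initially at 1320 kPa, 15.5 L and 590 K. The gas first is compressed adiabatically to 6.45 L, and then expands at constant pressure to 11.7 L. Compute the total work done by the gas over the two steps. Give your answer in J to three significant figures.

Step 1 (adiabatic): W = (P₁V₁ − P₂V₂)/(γ−1) = (20460 − 36707)/0.667 = -24371 J.
After step 1: P = 5691 kPa, V = 6.45 L, T = 1059 K.
Step 2 (isobaric): W = PΔV = (5691 kPa)(11.7 − 6.45 L) = 29878 J.
W_total = -24371 + 29878 = 5507 J.

W_total ≈ 5510 J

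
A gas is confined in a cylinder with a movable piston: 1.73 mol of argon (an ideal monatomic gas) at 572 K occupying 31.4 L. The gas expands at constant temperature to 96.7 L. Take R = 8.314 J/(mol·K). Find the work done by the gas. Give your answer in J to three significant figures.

Isothermal: W = nRT ln(V₂/V₁).
W = (1.73)(8.314)(572) × ln(96.7/31.4)
  = 8227 × 1.125
W_by_gas = 9254 J.

W ≈ 9250 J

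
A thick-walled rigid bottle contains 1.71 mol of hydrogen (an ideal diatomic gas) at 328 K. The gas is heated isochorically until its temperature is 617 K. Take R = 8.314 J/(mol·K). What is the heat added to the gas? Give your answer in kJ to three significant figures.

Q ≈ 10.3 kJ

Constant volume ⇒ W = 0, so Q = ΔU = nCᵥΔT with Cᵥ = 5R/2 = 20.79 J/(mol·K).
ΔU = (1.71)(20.79)(617 − 328) = 10272 J.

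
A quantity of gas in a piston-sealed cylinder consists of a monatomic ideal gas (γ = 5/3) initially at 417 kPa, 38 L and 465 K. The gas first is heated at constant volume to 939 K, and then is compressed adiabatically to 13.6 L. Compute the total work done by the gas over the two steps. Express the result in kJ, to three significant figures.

Step 1 (isochoric): W = 0 (constant volume).
After step 1: P = 842.1 kPa (V unchanged).
Step 2 (adiabatic): W = (P₁V₁ − P₂V₂)/(γ−1) = (31999 − 63479)/0.667 = -47220 J.
W_total = 0 − 47220 = -47220 J.

W_total ≈ -47.2 kJ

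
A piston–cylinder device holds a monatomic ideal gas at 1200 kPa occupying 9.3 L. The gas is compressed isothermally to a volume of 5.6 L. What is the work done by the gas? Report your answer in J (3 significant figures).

Isothermal: W = nRT ln(V₂/V₁) = P₁V₁ ln(V₂/V₁).
P₁V₁ = (1200 kPa)(9.3 L) = 11160 J.
W = 11160 × ln(5.6/9.3) = 11160 × -0.5072
W_by_gas = -5661 J.

W ≈ -5660 J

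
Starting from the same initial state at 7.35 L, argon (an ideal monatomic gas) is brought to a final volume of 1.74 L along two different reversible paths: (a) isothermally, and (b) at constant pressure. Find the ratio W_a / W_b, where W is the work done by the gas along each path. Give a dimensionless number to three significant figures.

Path (a) isothermal: W = P₁V₁ ln(V₂/V₁) → W_a/(P₁V₁) = -1.441.
Path (b) isobaric: W = P₁(V₂ − V₁) → W_b/(P₁V₁) = -0.7633.
W_a / W_b = -1.441 / -0.7633 = 1.888.

W_a / W_b ≈ 1.89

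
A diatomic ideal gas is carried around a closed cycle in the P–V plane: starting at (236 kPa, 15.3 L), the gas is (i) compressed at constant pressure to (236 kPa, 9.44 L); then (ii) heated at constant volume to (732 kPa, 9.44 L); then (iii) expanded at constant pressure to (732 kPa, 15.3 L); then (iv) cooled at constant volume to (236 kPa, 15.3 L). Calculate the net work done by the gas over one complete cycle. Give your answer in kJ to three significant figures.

Constant-volume legs do no work.
W(i) = (236)(9.44 − 15.3) = -1383 J; W(iii) = (732)(15.3 − 9.44) = 4290 J.
W_net = -1383 + 4290 = 2907 J (the clockwise enclosed area).

W_net ≈ 2.91 kJ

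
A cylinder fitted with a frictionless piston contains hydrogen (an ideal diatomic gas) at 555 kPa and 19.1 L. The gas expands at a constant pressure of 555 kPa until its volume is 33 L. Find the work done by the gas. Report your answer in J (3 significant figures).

W ≈ 7710 J

Isobaric: W = P ΔV.
W = (555 kPa)(33 − 19.1 L) = (555)(13.9) = 7714 J.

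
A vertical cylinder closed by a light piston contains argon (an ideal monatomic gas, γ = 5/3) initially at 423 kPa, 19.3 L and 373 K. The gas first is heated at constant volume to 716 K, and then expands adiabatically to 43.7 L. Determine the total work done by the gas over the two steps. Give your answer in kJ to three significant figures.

Step 1 (isochoric): W = 0 (constant volume).
After step 1: P = 812 kPa (V unchanged).
Step 2 (adiabatic): W = (P₁V₁ − P₂V₂)/(γ−1) = (15671 − 9088)/0.667 = 9874 J.
W_total = 0 + 9874 = 9874 J.

W_total ≈ 9.87 kJ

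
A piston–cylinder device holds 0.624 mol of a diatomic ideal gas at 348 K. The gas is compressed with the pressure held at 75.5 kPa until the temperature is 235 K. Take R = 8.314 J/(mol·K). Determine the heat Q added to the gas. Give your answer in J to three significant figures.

Isobaric: W = nRΔT = (0.624)(8.314)(-113) = -586.2 J.
ΔU = nCᵥΔT with Cᵥ = 5R/2: ΔU = (0.624)(20.79)(-113) = -1466 J.
Q = ΔU + W = -1466 − 586.2 = -2052 J.

Q ≈ -2050 J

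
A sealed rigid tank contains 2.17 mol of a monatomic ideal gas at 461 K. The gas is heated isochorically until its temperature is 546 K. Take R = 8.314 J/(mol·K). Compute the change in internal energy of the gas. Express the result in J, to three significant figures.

ΔU ≈ 2300 J

Constant volume ⇒ W = 0, so Q = ΔU = nCᵥΔT with Cᵥ = 3R/2 = 12.47 J/(mol·K).
ΔU = (2.17)(12.47)(546 − 461) = 2300 J.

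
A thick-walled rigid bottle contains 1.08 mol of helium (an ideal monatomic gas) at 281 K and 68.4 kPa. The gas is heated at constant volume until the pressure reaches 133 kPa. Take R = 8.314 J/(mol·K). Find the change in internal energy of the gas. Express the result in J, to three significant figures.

ΔU ≈ 3570 J

Constant volume ⇒ W = 0, so Q = ΔU = nCᵥΔT with Cᵥ = 3R/2 = 12.47 J/(mol·K).
At constant V, T₂/T₁ = P₂/P₁ ⇒ ΔT = T₁(P₂/P₁ − 1) = 281·(133/68.4 − 1) = 265.4 K.
ΔU = (1.08)(12.47)(265.4) = 3574 J.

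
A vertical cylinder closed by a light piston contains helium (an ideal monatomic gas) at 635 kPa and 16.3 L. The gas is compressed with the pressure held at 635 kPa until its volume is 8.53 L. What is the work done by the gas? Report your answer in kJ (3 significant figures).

W ≈ -4.93 kJ

Isobaric: W = P ΔV.
W = (635 kPa)(8.53 − 16.3 L) = (635)(-7.77) = -4934 J.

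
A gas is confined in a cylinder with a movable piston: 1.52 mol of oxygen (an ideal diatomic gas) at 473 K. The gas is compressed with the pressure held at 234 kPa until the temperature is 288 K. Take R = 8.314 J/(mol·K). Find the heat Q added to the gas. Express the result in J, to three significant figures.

Isobaric: W = nRΔT = (1.52)(8.314)(-185) = -2338 J.
ΔU = nCᵥΔT with Cᵥ = 5R/2: ΔU = (1.52)(20.79)(-185) = -5845 J.
Q = ΔU + W = -5845 − 2338 = -8183 J.

Q ≈ -8180 J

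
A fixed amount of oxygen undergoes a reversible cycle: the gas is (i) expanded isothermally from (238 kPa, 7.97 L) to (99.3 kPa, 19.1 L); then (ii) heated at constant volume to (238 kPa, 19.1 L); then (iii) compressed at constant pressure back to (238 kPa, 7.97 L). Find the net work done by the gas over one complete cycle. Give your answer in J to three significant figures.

W_net ≈ -991 J

Leg (i): W = PᵢVᵢ ln(V_f/Vᵢ) = (1897) ln(19.1/7.97) = 1658 J.
Leg (ii): W = 0.
Leg (iii): W = PΔV = (238)(7.97 − 19.1) = -2649 J.
W_net = 1658 − 2649 = -991.1 J.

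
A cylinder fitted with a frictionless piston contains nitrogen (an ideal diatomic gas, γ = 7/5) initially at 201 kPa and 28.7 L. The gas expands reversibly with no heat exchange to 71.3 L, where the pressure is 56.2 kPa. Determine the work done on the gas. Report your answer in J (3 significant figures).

W ≈ -4400 J

Adiabatic: W = (P₁V₁ − P₂V₂)/(γ − 1) with γ = 7/5.
P₁V₁ = 5769 J, P₂V₂ = 4007 J.
W = (5769 − 4007) / 0.4 = 4404 J.
Work on gas = −W_by = -4404 J.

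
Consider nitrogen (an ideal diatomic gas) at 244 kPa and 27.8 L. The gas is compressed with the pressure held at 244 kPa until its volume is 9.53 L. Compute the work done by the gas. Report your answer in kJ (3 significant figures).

Isobaric: W = P ΔV.
W = (244 kPa)(9.53 − 27.8 L) = (244)(-18.27) = -4458 J.

W ≈ -4.46 kJ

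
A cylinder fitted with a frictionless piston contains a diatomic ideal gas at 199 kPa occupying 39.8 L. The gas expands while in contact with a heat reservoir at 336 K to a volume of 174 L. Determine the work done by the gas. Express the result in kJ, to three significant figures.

W ≈ 11.7 kJ

Isothermal: W = nRT ln(V₂/V₁) = P₁V₁ ln(V₂/V₁).
P₁V₁ = (199 kPa)(39.8 L) = 7920 J.
W = 7920 × ln(174/39.8) = 7920 × 1.475
W_by_gas = 11684 J.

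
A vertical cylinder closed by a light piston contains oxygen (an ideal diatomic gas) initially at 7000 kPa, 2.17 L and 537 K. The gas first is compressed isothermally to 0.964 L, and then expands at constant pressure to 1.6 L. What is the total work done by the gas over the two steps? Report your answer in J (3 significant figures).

W_total ≈ -2300 J

Step 1 (isothermal): W = P₁V₁ ln(V₂/V₁) = (15190) ln(0.964/2.17) = -12325 J.
After step 1: P = 15757 kPa, V = 0.964 L, T = 537 K.
Step 2 (isobaric): W = PΔV = (15757 kPa)(1.6 − 0.964 L) = 10022 J.
W_total = -12325 + 10022 = -2303 J.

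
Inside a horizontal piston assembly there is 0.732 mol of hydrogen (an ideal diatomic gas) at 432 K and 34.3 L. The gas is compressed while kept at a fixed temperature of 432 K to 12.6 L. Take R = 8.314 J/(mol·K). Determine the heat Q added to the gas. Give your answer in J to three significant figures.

Q ≈ -2630 J

Isothermal ⇒ ΔU = 0, so Q = W = nRT ln(V₂/V₁).
Q = (0.732)(8.314)(432) ln(12.6/34.3) = 2629 × -1.001 = -2633 J.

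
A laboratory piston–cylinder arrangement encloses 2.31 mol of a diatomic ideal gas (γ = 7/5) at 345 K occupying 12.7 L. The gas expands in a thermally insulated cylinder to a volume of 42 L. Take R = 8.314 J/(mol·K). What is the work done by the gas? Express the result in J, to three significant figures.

Adiabatic: TV^(γ−1) = const with γ = 7/5.
T₂ = T₁ (V₁/V₂)^(γ−1) = 345 × (12.7/42)^0.4 = 345 × 0.6198 = 213.8 K.
W_by = nCᵥ(T₁ − T₂) = (2.31)(20.79)(345 − 213.8) = 6299 J.

W ≈ 6300 J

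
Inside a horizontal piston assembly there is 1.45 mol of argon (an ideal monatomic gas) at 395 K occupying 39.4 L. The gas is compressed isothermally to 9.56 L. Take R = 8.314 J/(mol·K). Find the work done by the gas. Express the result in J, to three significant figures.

Isothermal: W = nRT ln(V₂/V₁).
W = (1.45)(8.314)(395) × ln(9.56/39.4)
  = 4762 × -1.416
W_by_gas = -6744 J.

W ≈ -6740 J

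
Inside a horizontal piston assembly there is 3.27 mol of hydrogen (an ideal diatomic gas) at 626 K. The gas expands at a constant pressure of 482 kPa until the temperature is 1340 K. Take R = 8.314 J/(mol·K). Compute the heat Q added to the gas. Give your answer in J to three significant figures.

Isobaric: W = nRΔT = (3.27)(8.314)(714) = 19411 J.
ΔU = nCᵥΔT with Cᵥ = 5R/2: ΔU = (3.27)(20.79)(714) = 48528 J.
Q = ΔU + W = 48528 + 19411 = 67940 J.

Q ≈ 67900 J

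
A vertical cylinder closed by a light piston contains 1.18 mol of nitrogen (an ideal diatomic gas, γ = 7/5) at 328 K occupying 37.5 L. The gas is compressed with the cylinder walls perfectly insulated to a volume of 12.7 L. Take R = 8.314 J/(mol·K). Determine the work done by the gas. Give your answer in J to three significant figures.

Adiabatic: TV^(γ−1) = const with γ = 7/5.
T₂ = T₁ (V₁/V₂)^(γ−1) = 328 × (37.5/12.7)^0.4 = 328 × 1.542 = 505.8 K.
W_by = nCᵥ(T₁ − T₂) = (1.18)(20.79)(328 − 505.8) = -4360 J.

W ≈ -4360 J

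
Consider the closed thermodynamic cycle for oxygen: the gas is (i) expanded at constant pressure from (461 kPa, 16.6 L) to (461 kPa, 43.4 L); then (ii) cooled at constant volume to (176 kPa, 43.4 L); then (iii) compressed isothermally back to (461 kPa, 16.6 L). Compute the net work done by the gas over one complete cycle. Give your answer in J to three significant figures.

Leg (i): W = PΔV = (461)(43.4 − 16.6) = 12355 J.
Leg (ii): W = 0.
Leg (iii): W = PᵢVᵢ ln(V_f/Vᵢ) = (7638) ln(16.6/43.4) = -7341 J.
W_net = 12355 − 7341 = 5014 J.

W_net ≈ 5010 J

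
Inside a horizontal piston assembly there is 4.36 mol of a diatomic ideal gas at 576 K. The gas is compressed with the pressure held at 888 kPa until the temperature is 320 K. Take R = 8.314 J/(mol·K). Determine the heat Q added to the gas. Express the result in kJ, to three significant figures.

Q ≈ -32.5 kJ

Isobaric: W = nRΔT = (4.36)(8.314)(-256) = -9280 J.
ΔU = nCᵥΔT with Cᵥ = 5R/2: ΔU = (4.36)(20.79)(-256) = -23199 J.
Q = ΔU + W = -23199 − 9280 = -32479 J.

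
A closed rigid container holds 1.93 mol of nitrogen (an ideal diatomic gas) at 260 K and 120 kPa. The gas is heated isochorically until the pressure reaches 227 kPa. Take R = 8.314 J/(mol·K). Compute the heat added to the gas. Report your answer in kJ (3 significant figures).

Q ≈ 9.30 kJ

Constant volume ⇒ W = 0, so Q = ΔU = nCᵥΔT with Cᵥ = 5R/2 = 20.79 J/(mol·K).
At constant V, T₂/T₁ = P₂/P₁ ⇒ ΔT = T₁(P₂/P₁ − 1) = 260·(227/120 − 1) = 231.8 K.
ΔU = (1.93)(20.79)(231.8) = 9300 J.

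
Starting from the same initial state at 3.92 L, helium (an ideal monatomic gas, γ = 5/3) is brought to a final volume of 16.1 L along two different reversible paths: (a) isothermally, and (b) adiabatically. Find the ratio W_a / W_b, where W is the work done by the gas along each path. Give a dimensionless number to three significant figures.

W_a / W_b ≈ 1.54

Path (a) isothermal: W = P₁V₁ ln(V₂/V₁) → W_a/(P₁V₁) = 1.413.
Path (b) adiabatic: W = P₁V₁(1 − (V₁/V₂)^(γ−1))/(γ−1) → W_b/(P₁V₁) = 0.9151.
W_a / W_b = 1.413 / 0.9151 = 1.544.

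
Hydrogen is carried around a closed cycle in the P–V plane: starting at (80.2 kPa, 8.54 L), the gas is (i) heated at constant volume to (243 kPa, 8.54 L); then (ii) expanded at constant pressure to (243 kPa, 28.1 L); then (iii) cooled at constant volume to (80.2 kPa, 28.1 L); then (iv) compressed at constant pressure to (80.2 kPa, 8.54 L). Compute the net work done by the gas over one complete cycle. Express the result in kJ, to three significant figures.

Constant-volume legs do no work.
W(ii) = (243)(28.1 − 8.54) = 4753 J; W(iv) = (80.2)(8.54 − 28.1) = -1569 J.
W_net = 4753 − 1569 = 3184 J (the clockwise enclosed area).

W_net ≈ 3.18 kJ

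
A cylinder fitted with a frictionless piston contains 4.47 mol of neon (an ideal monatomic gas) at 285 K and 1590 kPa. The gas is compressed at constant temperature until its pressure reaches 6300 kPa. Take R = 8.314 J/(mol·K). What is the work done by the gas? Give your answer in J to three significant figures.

Isothermal process: W = nRT ln(V₂/V₁) = nRT ln(P₁/P₂).
W = (4.47)(8.314)(285) × ln(1590/6300)
  = 10592 × ln(0.2524) = 10592 × -1.377
W_by_gas = -14583 J.

W ≈ -14600 J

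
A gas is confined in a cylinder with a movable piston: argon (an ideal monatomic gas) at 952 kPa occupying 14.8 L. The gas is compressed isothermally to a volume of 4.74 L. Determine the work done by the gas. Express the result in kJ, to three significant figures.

Isothermal: W = nRT ln(V₂/V₁) = P₁V₁ ln(V₂/V₁).
P₁V₁ = (952 kPa)(14.8 L) = 14090 J.
W = 14090 × ln(4.74/14.8) = 14090 × -1.139
W_by_gas = -16042 J.

W ≈ -16.0 kJ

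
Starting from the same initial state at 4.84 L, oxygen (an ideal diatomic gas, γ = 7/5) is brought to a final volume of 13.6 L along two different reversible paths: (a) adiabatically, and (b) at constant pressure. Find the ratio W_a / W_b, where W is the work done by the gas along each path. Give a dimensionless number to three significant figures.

Path (a) adiabatic: W = P₁V₁(1 − (V₁/V₂)^(γ−1))/(γ−1) → W_a/(P₁V₁) = 0.8463.
Path (b) isobaric: W = P₁(V₂ − V₁) → W_b/(P₁V₁) = 1.81.
W_a / W_b = 0.8463 / 1.81 = 0.4676.

W_a / W_b ≈ 0.468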